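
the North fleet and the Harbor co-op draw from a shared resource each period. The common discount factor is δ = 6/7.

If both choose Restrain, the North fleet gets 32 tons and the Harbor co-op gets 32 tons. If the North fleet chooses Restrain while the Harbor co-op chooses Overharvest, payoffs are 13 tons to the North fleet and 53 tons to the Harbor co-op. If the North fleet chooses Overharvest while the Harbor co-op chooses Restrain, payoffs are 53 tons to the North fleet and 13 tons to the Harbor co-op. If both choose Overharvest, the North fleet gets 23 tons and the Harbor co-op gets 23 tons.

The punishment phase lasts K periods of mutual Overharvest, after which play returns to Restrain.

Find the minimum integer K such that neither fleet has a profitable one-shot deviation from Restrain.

IC: δ(1−δ^K)/(1−δ) ≥ (53−32)/(32−23) = 7/3.
With δ = 6/7: need 1 − δ^K ≥ 7/3·(1−6/7)/(6/7), i.e. δ^K ≤ 0.6111.
Since (6/7)^3 = 0.6297 and (6/7)^4 = 0.5398, the smallest such K is 4.

4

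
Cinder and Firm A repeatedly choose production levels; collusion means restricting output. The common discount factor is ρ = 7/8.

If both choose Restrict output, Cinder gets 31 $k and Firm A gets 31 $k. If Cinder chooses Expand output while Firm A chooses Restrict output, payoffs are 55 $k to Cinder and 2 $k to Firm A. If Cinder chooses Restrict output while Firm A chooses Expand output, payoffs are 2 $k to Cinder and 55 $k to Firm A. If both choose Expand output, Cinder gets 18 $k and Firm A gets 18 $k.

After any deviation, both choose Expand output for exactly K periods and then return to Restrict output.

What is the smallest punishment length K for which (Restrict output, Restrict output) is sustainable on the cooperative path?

Need Σ_{k=1}^{K} ρ^k ≥ (55−31)/(31−18) = 1.8462 at ρ = 7/8.
At K = 2 the sum is 1.6406 < 1.8462; at K = 3 it is 2.3105 ≥ 1.8462.
So the minimum punishment length is K = 3.

3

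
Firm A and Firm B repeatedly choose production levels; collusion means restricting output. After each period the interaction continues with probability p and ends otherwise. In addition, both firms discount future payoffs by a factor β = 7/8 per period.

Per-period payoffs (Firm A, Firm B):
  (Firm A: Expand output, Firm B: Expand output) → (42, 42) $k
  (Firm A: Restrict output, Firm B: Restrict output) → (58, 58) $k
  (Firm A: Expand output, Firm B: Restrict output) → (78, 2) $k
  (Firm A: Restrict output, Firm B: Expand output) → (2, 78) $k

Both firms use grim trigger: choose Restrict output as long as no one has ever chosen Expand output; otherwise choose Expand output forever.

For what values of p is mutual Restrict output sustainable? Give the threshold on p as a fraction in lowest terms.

40/63

With continuation probability p and discount β, the effective per-period discount factor is βp.
Grim-trigger IC: βp ≥ (78−58)/(78−42) = 5/9.
So p ≥ (5/9)/(7/8) = 40/63.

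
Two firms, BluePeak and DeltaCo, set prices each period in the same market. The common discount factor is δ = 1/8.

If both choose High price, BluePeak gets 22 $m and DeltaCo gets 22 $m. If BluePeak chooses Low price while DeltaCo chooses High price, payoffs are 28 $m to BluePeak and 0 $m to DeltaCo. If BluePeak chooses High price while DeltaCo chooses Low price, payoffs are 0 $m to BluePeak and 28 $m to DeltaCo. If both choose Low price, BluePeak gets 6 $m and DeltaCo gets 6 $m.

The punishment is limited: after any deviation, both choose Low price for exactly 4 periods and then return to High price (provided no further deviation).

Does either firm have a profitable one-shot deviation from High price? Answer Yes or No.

Yes

Comparing payoff streams over the 5 periods until play realigns: cooperate → 22(1+δ+…+δ^4); deviate → 28 + 6(δ+…+δ^4).
Cooperation is sustained iff (22−6)(δ+…+δ^4) ≥ 28−22.
δ+…+δ^4 = 1/8·(1−(1/8)^4)/(1−1/8) = 0.1428, and (28−22)/(22−6) = 0.3750.
0.1428 < 0.3750, so cooperation is not sustainable.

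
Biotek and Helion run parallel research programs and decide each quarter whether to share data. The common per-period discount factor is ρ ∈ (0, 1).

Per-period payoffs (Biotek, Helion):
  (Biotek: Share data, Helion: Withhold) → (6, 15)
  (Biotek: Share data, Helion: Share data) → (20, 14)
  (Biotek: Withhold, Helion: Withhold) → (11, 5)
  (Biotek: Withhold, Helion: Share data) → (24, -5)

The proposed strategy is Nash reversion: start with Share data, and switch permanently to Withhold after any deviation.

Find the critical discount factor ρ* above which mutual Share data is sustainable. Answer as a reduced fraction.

Biotek's threshold: (24−20)/(24−11) = 4/13.
Helion's threshold: (15−14)/(15−5) = 1/10.
4/13 > 1/10, so Biotek binds and ρ* = 4/13.

4/13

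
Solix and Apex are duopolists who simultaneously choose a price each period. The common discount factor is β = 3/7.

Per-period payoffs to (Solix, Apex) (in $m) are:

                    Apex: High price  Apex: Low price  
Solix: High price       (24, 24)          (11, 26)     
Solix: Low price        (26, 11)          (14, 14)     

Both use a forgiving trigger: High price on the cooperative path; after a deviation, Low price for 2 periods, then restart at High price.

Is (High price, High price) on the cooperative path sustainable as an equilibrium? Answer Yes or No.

Yes

Comparing payoff streams over the 3 periods until play realigns: cooperate → 24(1+β+…+β^2); deviate → 26 + 14(β+…+β^2).
Cooperation is sustained iff (24−14)(β+…+β^2) ≥ 26−24.
β+…+β^2 = 3/7·(1−(3/7)^2)/(1−3/7) = 0.6122, and (26−24)/(24−14) = 0.2000.
0.6122 ≥ 0.2000, so cooperation is sustainable.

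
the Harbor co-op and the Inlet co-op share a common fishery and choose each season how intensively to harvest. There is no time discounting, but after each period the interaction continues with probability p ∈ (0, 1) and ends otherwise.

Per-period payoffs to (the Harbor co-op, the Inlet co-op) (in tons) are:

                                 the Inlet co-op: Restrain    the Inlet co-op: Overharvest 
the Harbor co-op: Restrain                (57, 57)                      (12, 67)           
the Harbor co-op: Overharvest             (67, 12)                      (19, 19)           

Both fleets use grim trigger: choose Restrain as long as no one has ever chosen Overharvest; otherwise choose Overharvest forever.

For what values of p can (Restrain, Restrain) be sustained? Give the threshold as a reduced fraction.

Expected cooperation value is 57 + p·57 + p²·57 + … = 57/(1−p); deviation gives 67 + p·19/(1−p).
57 ≥ 67(1−p) + 19p ⇒ 48p ≥ 10 ⇒ p ≥ 10/48 = 5/24.

5/24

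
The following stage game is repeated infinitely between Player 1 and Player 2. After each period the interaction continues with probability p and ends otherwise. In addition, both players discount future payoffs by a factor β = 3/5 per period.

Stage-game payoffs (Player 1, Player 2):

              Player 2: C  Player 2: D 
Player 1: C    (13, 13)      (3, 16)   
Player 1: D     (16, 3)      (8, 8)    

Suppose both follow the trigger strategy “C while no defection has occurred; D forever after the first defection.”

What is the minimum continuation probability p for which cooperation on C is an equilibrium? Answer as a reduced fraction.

With continuation probability p and discount β, the effective per-period discount factor is βp.
Grim-trigger IC: βp ≥ (16−13)/(16−8) = 3/8.
So p ≥ (3/8)/(3/5) = 5/8.

5/8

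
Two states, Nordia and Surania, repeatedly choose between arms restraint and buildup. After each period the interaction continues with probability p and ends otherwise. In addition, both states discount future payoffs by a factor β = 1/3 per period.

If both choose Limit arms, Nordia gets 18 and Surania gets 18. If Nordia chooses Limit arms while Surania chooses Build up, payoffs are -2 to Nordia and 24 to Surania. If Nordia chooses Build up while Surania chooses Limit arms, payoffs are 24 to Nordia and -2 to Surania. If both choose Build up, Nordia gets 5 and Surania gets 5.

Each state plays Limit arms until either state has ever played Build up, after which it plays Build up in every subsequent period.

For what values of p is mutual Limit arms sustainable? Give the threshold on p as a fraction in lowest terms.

18/19

With continuation probability p and discount β, the effective per-period discount factor is βp.
Grim-trigger IC: βp ≥ (24−18)/(24−5) = 6/19.
So p ≥ (6/19)/(1/3) = 18/19.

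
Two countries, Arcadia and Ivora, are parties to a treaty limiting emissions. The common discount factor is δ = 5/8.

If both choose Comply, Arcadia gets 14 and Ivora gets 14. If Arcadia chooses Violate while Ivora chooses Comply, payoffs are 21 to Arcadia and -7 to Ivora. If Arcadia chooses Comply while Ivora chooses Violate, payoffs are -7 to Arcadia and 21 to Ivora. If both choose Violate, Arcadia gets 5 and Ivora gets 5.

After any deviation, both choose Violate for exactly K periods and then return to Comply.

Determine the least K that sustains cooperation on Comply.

2

Need Σ_{k=1}^{K} δ^k ≥ (21−14)/(14−5) = 0.7778 at δ = 5/8.
At K = 1 the sum is 0.6250 < 0.7778; at K = 2 it is 1.0156 ≥ 0.7778.
So the minimum punishment length is K = 2.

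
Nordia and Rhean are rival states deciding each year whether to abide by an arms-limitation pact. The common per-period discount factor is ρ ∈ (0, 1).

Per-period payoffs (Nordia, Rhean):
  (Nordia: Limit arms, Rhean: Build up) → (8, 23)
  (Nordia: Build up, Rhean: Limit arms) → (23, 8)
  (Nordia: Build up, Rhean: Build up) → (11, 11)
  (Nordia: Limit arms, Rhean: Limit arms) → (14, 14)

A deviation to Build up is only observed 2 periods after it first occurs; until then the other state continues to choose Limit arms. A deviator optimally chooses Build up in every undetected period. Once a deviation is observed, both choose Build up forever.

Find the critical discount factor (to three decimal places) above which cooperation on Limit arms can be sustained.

The best deviation is to choose Build up for all 2 undetected periods, earning 23 each, then 11 forever once detected.
Deviation value: 23(1−ρ^2)/(1−ρ) + 11ρ^2/(1−ρ); cooperation value: 14/(1−ρ).
IC: 14 ≥ 23(1−ρ^2) + 11ρ^2 = 23 − 12ρ^2.
So ρ^2 ≥ 9/12 = 3/4, giving ρ ≥ (3/4)^(1/2) ≈ 0.866.

0.866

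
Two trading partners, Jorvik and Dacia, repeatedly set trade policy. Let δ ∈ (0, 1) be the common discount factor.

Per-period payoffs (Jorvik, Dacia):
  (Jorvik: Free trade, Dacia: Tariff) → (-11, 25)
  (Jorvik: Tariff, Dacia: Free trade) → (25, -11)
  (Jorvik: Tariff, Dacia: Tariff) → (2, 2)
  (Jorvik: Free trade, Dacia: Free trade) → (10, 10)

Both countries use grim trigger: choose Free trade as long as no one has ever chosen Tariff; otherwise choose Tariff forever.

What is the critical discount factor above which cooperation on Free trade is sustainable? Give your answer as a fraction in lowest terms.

15/23

One-period gain from deviating is 25 − 10 = 15. The loss is 10 − 2 = 8 in every subsequent period, with present value 8·δ/(1−δ).
Deviation is unprofitable when 8·δ/(1−δ) ≥ 15, i.e. δ/(1−δ) ≥ 15/8.
Equivalently δ ≥ 15/(15+8) = 15/23.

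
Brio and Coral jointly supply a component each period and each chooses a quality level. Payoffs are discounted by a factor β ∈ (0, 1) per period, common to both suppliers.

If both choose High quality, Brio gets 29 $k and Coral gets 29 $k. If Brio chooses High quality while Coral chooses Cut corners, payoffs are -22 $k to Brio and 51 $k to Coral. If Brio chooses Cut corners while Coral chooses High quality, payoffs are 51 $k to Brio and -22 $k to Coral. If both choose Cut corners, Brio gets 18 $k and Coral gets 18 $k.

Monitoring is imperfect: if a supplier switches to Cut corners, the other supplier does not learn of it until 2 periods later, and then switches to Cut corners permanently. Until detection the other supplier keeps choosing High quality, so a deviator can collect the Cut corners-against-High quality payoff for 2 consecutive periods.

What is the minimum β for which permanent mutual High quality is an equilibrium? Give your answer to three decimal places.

The best deviation is to choose Cut corners for all 2 undetected periods, earning 51 each, then 18 forever once detected.
Deviation value: 51(1−β^2)/(1−β) + 18β^2/(1−β); cooperation value: 29/(1−β).
IC: 29 ≥ 51(1−β^2) + 18β^2 = 51 − 33β^2.
So β^2 ≥ 22/33 = 2/3, giving β ≥ (2/3)^(1/2) ≈ 0.816.

0.816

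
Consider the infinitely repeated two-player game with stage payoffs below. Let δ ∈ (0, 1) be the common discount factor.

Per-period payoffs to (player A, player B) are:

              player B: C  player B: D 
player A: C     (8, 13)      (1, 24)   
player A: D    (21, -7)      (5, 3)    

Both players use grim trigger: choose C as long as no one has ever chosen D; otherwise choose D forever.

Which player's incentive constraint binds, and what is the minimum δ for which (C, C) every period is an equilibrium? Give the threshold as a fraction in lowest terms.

player A; δ ≥ 13/16

For player A: deviation gain 21−8 = 13, per-period punishment loss 8−5 = 3. IC gives δ ≥ 13/16.
For player B: gain 11, loss 10 per period, so δ ≥ 11/21.
The tighter constraint is player A's, so cooperation needs δ ≥ 13/16.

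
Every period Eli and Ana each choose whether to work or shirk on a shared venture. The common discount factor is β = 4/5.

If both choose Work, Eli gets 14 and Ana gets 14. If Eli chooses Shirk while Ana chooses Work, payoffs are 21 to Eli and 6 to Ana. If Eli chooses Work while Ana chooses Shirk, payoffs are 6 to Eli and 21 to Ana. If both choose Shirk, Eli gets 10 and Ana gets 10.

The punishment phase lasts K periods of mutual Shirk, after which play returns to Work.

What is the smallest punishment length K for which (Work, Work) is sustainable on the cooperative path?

3

Need Σ_{k=1}^{K} β^k ≥ (21−14)/(14−10) = 1.7500 at β = 4/5.
At K = 2 the sum is 1.4400 < 1.7500; at K = 3 it is 1.9520 ≥ 1.7500.
So the minimum punishment length is K = 3.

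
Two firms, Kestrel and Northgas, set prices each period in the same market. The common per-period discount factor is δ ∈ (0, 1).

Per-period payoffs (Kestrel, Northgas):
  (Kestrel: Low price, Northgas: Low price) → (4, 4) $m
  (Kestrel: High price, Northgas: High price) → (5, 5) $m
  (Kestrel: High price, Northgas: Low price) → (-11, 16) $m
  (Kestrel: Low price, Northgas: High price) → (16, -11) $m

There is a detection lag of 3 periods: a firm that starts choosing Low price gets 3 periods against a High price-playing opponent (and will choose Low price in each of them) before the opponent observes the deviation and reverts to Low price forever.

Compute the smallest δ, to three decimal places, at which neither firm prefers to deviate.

A deviator earns 16 for 3 periods, then 4 forever; cooperating earns 5 forever. Multiplying the IC by (1−δ):
5 ≥ 16(1−δ^3) + 4δ^3, so 12·δ^3 ≥ 11 and δ^3 ≥ 11/12.
δ ≥ (11/12)^(1/3) ≈ 0.971.

0.971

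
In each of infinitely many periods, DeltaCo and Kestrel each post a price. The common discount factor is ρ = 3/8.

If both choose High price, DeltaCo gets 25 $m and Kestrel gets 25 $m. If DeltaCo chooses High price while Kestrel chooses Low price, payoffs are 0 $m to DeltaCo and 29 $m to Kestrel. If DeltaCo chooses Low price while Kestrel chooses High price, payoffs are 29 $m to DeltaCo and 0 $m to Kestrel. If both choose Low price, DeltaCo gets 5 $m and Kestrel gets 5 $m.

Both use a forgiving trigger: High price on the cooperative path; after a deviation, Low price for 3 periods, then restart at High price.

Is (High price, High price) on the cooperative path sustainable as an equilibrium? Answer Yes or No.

IC: ρ+…+ρ^3 ≥ (29−25)/(25−5) = 1/5.
At ρ = 3/8: partial sum = 0.5684 ≥ 0.2000. Cooperation sustainable.

Yes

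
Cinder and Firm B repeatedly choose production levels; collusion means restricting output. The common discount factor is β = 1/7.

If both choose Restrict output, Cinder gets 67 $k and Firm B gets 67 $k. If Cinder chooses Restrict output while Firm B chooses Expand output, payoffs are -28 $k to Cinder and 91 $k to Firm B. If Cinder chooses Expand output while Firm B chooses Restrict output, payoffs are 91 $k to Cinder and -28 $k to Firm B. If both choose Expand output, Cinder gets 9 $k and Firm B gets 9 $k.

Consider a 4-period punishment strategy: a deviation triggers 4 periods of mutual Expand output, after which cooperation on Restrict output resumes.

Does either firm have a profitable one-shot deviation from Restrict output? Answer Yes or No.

A one-shot deviation gives 91 now, then 9 for 4 periods, then back to 67.
Gain from deviating: (91−67) today; loss: (67−9) in each of the next 4 periods.
No-deviation condition: (67−9)(β+…+β^4) ≥ 91−67, i.e. β+…+β^4 ≥ 12/29.
At β = 1/7: β+…+β^4 = 0.1666 < 0.4138.
So cooperation is not sustainable.

Yes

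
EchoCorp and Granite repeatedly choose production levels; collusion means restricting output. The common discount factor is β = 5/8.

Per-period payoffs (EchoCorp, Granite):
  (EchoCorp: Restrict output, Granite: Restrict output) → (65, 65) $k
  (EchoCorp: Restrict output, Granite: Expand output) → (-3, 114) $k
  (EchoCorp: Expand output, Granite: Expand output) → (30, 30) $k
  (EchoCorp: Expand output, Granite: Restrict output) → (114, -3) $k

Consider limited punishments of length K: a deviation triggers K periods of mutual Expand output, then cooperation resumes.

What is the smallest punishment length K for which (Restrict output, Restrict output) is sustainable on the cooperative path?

No profitable deviation requires (65−30)(β+…+β^K) ≥ 114−65, i.e. β+…+β^K ≥ 7/5 ≈ 1.4000.
With β = 5/8, the partial sums are K=1: 0.6250, K=2: 1.0156, K=3: 1.2598, K=4: 1.4124.
K = 4 is the first length at which the sum reaches 1.4000.

4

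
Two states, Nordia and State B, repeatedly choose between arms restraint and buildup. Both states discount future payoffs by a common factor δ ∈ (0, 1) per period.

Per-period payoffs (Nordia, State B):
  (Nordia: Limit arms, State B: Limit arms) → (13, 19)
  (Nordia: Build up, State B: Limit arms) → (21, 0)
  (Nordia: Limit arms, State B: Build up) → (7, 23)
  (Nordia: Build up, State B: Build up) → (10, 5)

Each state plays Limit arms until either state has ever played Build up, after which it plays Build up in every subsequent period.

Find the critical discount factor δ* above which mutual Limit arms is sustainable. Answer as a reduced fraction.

Nordia's threshold: (21−13)/(21−10) = 8/11.
State B's threshold: (23−19)/(23−5) = 2/9.
8/11 > 2/9, so Nordia binds and δ* = 8/11.

8/11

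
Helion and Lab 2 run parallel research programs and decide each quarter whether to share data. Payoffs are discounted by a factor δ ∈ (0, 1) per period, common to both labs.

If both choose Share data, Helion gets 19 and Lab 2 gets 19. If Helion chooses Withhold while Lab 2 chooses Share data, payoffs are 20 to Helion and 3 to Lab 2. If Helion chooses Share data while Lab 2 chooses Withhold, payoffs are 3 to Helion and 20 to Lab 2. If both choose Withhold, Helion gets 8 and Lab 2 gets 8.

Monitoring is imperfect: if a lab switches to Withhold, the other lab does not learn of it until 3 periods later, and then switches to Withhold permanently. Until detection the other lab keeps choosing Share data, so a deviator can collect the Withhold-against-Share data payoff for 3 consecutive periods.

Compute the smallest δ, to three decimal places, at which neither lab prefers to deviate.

0.437

The best deviation is to choose Withhold for all 3 undetected periods, earning 20 each, then 8 forever once detected.
Deviation value: 20(1−δ^3)/(1−δ) + 8δ^3/(1−δ); cooperation value: 19/(1−δ).
IC: 19 ≥ 20(1−δ^3) + 8δ^3 = 20 − 12δ^3.
So δ^3 ≥ 1/12, giving δ ≥ (1/12)^(1/3) ≈ 0.437.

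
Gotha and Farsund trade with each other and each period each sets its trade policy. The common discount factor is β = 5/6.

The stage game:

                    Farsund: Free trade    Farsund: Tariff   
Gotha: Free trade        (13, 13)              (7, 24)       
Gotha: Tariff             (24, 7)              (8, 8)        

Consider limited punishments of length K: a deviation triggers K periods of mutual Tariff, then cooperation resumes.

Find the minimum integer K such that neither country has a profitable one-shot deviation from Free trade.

No profitable deviation requires (13−8)(β+…+β^K) ≥ 24−13, i.e. β+…+β^K ≥ 11/5 ≈ 2.2000.
With β = 5/6, the partial sums are K=1: 0.8333, K=2: 1.5278, K=3: 2.1065, K=4: 2.5887.
K = 4 is the first length at which the sum reaches 2.2000.

4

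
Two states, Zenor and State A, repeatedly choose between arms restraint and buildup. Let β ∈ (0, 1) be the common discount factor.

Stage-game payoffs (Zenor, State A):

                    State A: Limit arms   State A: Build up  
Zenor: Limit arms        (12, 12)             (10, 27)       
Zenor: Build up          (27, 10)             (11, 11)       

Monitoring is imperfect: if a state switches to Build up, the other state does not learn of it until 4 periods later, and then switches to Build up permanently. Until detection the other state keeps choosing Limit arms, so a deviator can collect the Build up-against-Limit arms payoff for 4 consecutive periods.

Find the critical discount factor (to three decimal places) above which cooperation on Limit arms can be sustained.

The best deviation is to choose Build up for all 4 undetected periods, earning 27 each, then 11 forever once detected.
Deviation value: 27(1−β^4)/(1−β) + 11β^4/(1−β); cooperation value: 12/(1−β).
IC: 12 ≥ 27(1−β^4) + 11β^4 = 27 − 16β^4.
So β^4 ≥ 15/16, giving β ≥ (15/16)^(1/4) ≈ 0.984.

0.984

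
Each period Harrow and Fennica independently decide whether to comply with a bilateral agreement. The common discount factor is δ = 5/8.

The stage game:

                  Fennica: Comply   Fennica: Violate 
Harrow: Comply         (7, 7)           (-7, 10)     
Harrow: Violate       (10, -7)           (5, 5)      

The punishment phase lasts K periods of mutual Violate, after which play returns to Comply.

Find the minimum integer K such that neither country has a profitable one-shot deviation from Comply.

Need Σ_{k=1}^{K} δ^k ≥ (10−7)/(7−5) = 1.5000 at δ = 5/8.
At K = 4 the sum is 1.4124 < 1.5000; at K = 5 it is 1.5077 ≥ 1.5000.
So the minimum punishment length is K = 5.

5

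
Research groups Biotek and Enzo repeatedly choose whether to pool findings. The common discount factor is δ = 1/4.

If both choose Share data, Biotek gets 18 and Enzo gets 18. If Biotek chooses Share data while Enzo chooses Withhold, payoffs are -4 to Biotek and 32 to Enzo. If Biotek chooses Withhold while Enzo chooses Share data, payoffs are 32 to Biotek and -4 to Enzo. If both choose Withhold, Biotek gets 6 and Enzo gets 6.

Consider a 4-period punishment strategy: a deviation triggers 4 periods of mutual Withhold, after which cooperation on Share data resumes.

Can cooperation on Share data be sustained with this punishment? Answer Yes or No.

A one-shot deviation gives 32 now, then 6 for 4 periods, then back to 18.
Gain from deviating: (32−18) today; loss: (18−6) in each of the next 4 periods.
No-deviation condition: (18−6)(δ+…+δ^4) ≥ 32−18, i.e. δ+…+δ^4 ≥ 7/6.
At δ = 1/4: δ+…+δ^4 = 0.3320 < 1.1667.
So cooperation is not sustainable.

No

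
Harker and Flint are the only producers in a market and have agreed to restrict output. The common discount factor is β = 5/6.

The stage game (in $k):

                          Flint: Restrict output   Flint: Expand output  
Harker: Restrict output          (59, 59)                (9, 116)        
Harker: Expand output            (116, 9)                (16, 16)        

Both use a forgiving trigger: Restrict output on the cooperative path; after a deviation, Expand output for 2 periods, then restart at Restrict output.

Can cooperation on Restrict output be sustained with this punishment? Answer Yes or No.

Yes

IC: β+…+β^2 ≥ (116−59)/(59−16) = 57/43.
At β = 5/6: partial sum = 1.5278 ≥ 1.3256. Cooperation sustainable.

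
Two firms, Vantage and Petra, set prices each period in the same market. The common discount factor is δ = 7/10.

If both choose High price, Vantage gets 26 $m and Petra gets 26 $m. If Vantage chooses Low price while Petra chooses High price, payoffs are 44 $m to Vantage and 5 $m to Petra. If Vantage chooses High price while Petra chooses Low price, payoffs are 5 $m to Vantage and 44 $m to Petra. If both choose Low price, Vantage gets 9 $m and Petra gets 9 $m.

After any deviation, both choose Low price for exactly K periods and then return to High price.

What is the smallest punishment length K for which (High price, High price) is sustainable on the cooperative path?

IC: δ(1−δ^K)/(1−δ) ≥ (44−26)/(26−9) = 18/17.
With δ = 7/10: need 1 − δ^K ≥ 18/17·(1−7/10)/(7/10), i.e. δ^K ≤ 0.5462.
Since (7/10)^1 = 0.7000 and (7/10)^2 = 0.4900, the smallest such K is 2.

2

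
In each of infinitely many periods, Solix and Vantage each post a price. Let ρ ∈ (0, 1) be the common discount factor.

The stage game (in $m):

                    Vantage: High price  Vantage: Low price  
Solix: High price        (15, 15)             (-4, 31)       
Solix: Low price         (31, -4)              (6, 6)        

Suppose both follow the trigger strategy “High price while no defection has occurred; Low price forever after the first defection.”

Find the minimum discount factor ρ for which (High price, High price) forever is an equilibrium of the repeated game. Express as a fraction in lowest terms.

One-period gain from deviating is 31 − 15 = 16. The loss is 15 − 6 = 9 in every subsequent period, with present value 9·ρ/(1−ρ).
Deviation is unprofitable when 9·ρ/(1−ρ) ≥ 16, i.e. ρ/(1−ρ) ≥ 16/9.
Equivalently ρ ≥ 16/(16+9) = 16/25.

16/25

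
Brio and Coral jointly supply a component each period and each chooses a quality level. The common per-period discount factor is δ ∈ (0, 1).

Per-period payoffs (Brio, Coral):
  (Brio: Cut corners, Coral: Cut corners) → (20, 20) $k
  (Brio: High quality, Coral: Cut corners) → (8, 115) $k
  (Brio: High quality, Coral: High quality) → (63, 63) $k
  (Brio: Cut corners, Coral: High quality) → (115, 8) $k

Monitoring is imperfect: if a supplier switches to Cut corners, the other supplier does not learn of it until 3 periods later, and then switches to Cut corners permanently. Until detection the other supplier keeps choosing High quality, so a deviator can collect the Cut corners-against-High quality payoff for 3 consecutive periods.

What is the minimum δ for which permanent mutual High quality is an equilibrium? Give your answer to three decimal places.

0.818

Deviating for the 3 undetected periods gains 115−63 = 52 per period over cooperation, then loses 63−20 = 43 per period forever once punishment starts.
Gain: 52(1 + δ + … + δ^2); loss: 43·δ^3/(1−δ).
No profitable deviation ⇔ 52(1−δ^3) ≤ 43·δ^3, i.e. δ^3 ≥ 52/(52+43) = 52/95.
Hence δ ≥ (52/95)^(1/3) ≈ 0.818.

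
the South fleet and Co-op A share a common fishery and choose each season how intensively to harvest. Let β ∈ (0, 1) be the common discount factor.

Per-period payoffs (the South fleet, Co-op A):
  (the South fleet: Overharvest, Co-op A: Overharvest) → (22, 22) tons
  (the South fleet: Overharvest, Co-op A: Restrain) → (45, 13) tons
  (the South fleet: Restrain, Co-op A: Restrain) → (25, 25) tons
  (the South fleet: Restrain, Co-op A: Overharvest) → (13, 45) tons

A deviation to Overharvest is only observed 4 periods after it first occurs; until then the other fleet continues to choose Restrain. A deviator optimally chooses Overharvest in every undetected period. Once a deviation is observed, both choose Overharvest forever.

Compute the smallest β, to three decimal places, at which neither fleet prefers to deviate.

0.966

Deviating for the 4 undetected periods gains 45−25 = 20 per period over cooperation, then loses 25−22 = 3 per period forever once punishment starts.
Gain: 20(1 + β + … + β^3); loss: 3·β^4/(1−β).
No profitable deviation ⇔ 20(1−β^4) ≤ 3·β^4, i.e. β^4 ≥ 20/(20+3) = 20/23.
Hence β ≥ (20/23)^(1/4) ≈ 0.966.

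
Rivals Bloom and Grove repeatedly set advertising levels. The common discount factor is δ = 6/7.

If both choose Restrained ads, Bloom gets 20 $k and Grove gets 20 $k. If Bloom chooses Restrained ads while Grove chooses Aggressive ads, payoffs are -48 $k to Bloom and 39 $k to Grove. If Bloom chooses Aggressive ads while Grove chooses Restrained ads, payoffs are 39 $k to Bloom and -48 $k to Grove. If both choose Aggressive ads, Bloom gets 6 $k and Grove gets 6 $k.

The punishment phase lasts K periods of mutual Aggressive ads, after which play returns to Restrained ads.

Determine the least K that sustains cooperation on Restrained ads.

2

Need Σ_{k=1}^{K} δ^k ≥ (39−20)/(20−6) = 1.3571 at δ = 6/7.
At K = 1 the sum is 0.8571 < 1.3571; at K = 2 it is 1.5918 ≥ 1.3571.
So the minimum punishment length is K = 2.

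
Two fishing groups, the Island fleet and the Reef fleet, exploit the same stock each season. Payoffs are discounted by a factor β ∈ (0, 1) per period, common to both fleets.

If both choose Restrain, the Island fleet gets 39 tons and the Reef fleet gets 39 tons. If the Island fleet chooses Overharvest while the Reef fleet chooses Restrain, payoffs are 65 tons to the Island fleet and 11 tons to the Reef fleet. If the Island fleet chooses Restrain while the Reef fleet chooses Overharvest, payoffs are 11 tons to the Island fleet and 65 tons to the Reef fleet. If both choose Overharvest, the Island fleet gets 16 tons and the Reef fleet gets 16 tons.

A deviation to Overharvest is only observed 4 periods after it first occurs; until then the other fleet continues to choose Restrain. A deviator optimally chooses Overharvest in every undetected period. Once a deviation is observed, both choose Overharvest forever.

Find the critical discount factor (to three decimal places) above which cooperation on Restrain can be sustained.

0.853

A deviator earns 65 for 4 periods, then 16 forever; cooperating earns 39 forever. Multiplying the IC by (1−β):
39 ≥ 65(1−β^4) + 16β^4, so 49·β^4 ≥ 26 and β^4 ≥ 26/49.
β ≥ (26/49)^(1/4) ≈ 0.853.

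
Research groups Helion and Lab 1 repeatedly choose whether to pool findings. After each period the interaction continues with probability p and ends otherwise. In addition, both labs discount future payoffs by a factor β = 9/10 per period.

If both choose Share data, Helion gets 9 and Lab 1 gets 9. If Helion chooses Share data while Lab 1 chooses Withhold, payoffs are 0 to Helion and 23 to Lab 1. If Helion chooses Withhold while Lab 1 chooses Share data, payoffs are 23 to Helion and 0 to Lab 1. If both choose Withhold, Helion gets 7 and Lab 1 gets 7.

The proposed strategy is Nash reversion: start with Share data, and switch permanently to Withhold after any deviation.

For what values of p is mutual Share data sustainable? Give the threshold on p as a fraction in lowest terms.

35/36

With continuation probability p and discount β, the effective per-period discount factor is βp.
Grim-trigger IC: βp ≥ (23−9)/(23−7) = 7/8.
So p ≥ (7/8)/(9/10) = 35/36.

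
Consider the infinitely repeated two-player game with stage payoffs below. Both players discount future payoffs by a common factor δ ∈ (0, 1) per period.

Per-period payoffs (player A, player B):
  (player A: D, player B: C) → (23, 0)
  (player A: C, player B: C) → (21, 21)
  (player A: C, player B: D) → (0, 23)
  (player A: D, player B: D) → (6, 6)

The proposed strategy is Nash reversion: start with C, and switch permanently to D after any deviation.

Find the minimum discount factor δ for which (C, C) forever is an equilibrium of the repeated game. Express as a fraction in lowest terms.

2/17

21/(1−δ) ≥ 23 + 6δ/(1−δ)
21 ≥ 23 − 17δ
δ ≥ 2/17.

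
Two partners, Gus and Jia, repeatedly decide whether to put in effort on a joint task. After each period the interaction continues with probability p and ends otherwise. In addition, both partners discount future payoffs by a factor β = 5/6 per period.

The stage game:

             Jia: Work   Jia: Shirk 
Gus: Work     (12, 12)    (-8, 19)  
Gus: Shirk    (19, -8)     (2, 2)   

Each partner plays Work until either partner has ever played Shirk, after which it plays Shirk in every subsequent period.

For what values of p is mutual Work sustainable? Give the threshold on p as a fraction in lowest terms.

42/85

With continuation probability p and discount β, the effective per-period discount factor is βp.
Grim-trigger IC: βp ≥ (19−12)/(19−2) = 7/17.
So p ≥ (7/17)/(5/6) = 42/85.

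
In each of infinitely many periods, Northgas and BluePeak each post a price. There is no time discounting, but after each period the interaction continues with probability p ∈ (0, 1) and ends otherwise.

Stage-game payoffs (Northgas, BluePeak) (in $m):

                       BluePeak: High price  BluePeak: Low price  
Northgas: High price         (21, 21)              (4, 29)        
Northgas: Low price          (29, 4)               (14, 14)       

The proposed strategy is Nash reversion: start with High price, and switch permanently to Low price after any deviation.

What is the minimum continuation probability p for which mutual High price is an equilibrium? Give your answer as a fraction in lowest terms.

8/15

With no time discounting, the continuation probability p plays the role of the discount factor.
Grim-trigger IC: 21/(1−p) ≥ 29 + 14p/(1−p) ⇒ p ≥ (29−21)/(29−14) = 8/15.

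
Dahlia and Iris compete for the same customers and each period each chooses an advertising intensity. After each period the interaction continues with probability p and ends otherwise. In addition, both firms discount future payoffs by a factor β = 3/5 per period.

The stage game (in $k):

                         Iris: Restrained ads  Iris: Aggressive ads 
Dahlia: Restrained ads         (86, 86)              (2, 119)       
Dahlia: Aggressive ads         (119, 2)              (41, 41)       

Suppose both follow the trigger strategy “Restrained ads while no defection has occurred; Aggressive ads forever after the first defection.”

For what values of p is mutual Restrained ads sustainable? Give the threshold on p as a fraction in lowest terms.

55/78

With continuation probability p and discount β, the effective per-period discount factor is βp.
Grim-trigger IC: βp ≥ (119−86)/(119−41) = 11/26.
So p ≥ (11/26)/(3/5) = 55/78.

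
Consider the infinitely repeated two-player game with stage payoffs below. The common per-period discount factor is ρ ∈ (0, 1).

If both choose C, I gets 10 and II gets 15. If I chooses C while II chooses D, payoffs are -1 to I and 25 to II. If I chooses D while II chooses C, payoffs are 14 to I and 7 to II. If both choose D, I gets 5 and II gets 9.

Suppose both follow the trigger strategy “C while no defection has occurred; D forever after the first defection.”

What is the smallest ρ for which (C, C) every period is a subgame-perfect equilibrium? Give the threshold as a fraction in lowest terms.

I: cooperation gives 10 each period; deviation gives 14 once then 5 forever.
  10/(1−ρ) ≥ 14 + 5ρ/(1−ρ) ⇒ ρ ≥ 4/9.
II: cooperation gives 15 each period; deviation gives 25 once then 9 forever.
  ρ ≥ 10/16 = 5/8.
Both must hold, so the binding constraint is II's: ρ ≥ 5/8.

5/8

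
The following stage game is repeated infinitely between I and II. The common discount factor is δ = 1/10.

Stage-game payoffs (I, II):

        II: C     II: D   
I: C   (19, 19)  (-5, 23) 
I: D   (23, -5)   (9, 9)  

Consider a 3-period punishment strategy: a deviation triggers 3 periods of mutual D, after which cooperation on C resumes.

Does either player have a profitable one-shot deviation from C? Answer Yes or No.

A one-shot deviation gives 23 now, then 9 for 3 periods, then back to 19.
Gain from deviating: (23−19) today; loss: (19−9) in each of the next 3 periods.
No-deviation condition: (19−9)(δ+…+δ^3) ≥ 23−19, i.e. δ+…+δ^3 ≥ 2/5.
At δ = 1/10: δ+…+δ^3 = 0.1110 < 0.4000.
So cooperation is not sustainable.

Yes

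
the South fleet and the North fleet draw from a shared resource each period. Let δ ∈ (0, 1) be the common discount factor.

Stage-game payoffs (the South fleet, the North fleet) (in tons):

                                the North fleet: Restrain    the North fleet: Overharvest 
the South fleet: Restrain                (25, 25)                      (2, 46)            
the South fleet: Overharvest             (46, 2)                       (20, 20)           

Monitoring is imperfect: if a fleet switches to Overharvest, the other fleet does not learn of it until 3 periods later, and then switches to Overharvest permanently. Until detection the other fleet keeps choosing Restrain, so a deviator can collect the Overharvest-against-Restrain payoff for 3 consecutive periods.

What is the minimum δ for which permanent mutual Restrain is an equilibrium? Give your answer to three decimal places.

Deviating for the 3 undetected periods gains 46−25 = 21 per period over cooperation, then loses 25−20 = 5 per period forever once punishment starts.
Gain: 21(1 + δ + … + δ^2); loss: 5·δ^3/(1−δ).
No profitable deviation ⇔ 21(1−δ^3) ≤ 5·δ^3, i.e. δ^3 ≥ 21/(21+5) = 21/26.
Hence δ ≥ (21/26)^(1/3) ≈ 0.931.

0.931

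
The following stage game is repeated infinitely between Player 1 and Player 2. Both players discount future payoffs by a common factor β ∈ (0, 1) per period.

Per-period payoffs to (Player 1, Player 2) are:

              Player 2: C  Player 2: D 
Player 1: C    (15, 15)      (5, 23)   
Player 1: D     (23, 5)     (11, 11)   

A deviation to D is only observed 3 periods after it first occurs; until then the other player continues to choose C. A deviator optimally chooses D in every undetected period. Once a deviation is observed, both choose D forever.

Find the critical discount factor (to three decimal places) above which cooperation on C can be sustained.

0.874

A deviator earns 23 for 3 periods, then 11 forever; cooperating earns 15 forever. Multiplying the IC by (1−β):
15 ≥ 23(1−β^3) + 11β^3, so 12·β^3 ≥ 8 and β^3 ≥ 2/3.
β ≥ (2/3)^(1/3) ≈ 0.874.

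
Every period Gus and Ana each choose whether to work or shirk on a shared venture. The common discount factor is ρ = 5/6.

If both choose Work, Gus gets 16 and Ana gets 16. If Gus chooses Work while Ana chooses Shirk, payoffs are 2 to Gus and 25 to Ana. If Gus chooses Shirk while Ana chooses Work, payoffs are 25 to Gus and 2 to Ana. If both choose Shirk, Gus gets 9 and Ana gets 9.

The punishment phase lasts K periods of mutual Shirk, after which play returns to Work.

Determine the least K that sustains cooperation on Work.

No profitable deviation requires (16−9)(ρ+…+ρ^K) ≥ 25−16, i.e. ρ+…+ρ^K ≥ 9/7 ≈ 1.2857.
With ρ = 5/6, the partial sums are K=1: 0.8333, K=2: 1.5278.
K = 2 is the first length at which the sum reaches 1.2857.

2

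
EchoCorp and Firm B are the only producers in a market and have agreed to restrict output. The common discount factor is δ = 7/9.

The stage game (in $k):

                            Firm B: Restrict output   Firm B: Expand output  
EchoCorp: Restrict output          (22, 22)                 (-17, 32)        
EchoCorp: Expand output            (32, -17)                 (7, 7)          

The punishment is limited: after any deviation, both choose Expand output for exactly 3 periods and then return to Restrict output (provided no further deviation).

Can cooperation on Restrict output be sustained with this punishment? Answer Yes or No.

IC: δ+…+δ^3 ≥ (32−22)/(22−7) = 2/3.
At δ = 7/9: partial sum = 1.8532 ≥ 0.6667. Cooperation sustainable.

Yes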